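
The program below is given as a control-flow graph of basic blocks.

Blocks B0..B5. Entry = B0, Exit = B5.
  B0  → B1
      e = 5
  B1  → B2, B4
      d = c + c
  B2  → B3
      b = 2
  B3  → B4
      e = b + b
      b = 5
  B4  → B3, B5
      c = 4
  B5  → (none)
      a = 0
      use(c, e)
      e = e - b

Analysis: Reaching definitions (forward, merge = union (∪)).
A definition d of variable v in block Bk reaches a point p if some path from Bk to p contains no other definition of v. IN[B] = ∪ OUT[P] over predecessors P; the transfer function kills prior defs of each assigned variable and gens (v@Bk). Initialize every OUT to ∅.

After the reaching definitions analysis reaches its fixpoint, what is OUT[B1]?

Converged values:
  B0:  IN={}  OUT={e@B0}
  B1:  IN={e@B0}  OUT={d@B1, e@B0}
  B2:  IN={d@B1, e@B0}  OUT={b@B2, d@B1, e@B0}
  B3:  IN={b@B2, b@B3, c@B4, d@B1, e@B0, e@B3}  OUT={b@B3, c@B4, d@B1, e@B3}
  B4:  IN={b@B3, c@B4, d@B1, e@B0, e@B3}  OUT={b@B3, c@B4, d@B1, e@B0, e@B3}
  B5:  IN={b@B3, c@B4, d@B1, e@B0, e@B3}  OUT={a@B5, b@B3, c@B4, d@B1, e@B5}

Merge at B1: IN[B1] = OUT[B0] = {e@B0}
Applying B1's transfer function to that IN value gives OUT[B1] (row B1 above).

Answer: {d@B1, e@B0}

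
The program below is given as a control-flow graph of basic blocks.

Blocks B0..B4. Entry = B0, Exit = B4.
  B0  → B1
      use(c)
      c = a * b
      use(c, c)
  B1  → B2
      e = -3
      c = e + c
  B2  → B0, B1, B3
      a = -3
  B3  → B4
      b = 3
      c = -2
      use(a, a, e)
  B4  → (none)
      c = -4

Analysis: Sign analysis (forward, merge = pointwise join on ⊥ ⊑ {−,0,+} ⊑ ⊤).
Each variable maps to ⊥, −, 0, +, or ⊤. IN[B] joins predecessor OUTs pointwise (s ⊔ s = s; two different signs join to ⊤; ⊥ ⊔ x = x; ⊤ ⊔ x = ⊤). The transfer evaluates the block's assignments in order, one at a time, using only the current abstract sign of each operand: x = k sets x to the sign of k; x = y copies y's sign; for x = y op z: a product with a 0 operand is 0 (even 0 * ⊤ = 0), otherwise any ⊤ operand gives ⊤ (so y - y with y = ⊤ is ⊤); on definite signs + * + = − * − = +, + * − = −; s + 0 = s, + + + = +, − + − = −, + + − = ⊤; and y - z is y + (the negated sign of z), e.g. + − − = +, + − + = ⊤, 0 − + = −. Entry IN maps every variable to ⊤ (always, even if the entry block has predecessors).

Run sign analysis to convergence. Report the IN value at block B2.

Fixpoint table:
  B0:   IN=(all ⊤)   OUT=(all ⊤)
  B1:   IN=(all ⊤)   OUT={e:-; rest ⊤}
  B2:   IN={e:-; rest ⊤}   OUT={a:-, e:-; rest ⊤}
  B3:   IN={a:-, e:-; rest ⊤}   OUT={a:-, b:+, c:-, e:-; rest ⊤}
  B4:   IN={a:-, b:+, c:-, e:-; rest ⊤}   OUT={a:-, b:+, c:-, e:-; rest ⊤}

Merge at B2: IN[B2] = OUT[B1] = {a: ⊤, b: ⊤, c: ⊤, d: ⊤, e: -, f: ⊤}

Answer: {a: ⊤, b: ⊤, c: ⊤, d: ⊤, e: -, f: ⊤}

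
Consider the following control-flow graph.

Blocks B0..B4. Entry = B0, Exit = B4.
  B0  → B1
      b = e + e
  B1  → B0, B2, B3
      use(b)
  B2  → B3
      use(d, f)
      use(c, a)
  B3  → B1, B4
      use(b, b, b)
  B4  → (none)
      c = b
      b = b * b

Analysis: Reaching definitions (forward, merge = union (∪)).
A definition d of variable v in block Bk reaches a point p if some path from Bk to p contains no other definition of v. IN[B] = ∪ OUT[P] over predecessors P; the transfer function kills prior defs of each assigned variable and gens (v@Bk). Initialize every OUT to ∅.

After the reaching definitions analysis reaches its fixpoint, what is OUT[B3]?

Answer: {b@B0}

Trace:
Converged values:
  B0:   IN={b@B0}   OUT={b@B0}
  B1:   IN={b@B0}   OUT={b@B0}
  B2:   IN={b@B0}   OUT={b@B0}
  B3:   IN={b@B0}   OUT={b@B0}
  B4:   IN={b@B0}   OUT={b@B4, c@B4}

Merge at B3: IN[B3] = OUT[B1] ⊔ OUT[B2] = {b@B0}
Applying B3's transfer function to that IN value gives OUT[B3] (row B3 above).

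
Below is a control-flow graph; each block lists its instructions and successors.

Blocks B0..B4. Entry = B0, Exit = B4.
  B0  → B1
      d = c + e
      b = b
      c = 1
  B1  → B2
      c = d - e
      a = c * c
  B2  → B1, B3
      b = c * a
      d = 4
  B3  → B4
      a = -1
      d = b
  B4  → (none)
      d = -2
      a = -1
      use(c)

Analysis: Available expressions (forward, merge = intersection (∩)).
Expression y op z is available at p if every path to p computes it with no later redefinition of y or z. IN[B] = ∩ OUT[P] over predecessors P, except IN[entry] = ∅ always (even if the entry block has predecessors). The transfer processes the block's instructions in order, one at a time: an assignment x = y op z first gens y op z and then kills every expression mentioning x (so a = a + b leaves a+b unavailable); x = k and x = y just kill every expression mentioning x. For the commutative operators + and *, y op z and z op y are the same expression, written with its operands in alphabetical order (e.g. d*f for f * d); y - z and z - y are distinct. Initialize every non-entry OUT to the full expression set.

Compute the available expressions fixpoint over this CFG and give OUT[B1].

Per-block solution:
  B0:  IN={}  OUT={}
  B1:  IN={}  OUT={c*c, d-e}
  B2:  IN={c*c, d-e}  OUT={a*c, c*c}
  B3:  IN={a*c, c*c}  OUT={c*c}
  B4:  IN={c*c}  OUT={c*c}

Merge at B1: IN[B1] = OUT[B0] ∩ OUT[B2] = {}
Applying B1's transfer function to that IN value gives OUT[B1] (row B1 above).

Answer: {c*c, d-e}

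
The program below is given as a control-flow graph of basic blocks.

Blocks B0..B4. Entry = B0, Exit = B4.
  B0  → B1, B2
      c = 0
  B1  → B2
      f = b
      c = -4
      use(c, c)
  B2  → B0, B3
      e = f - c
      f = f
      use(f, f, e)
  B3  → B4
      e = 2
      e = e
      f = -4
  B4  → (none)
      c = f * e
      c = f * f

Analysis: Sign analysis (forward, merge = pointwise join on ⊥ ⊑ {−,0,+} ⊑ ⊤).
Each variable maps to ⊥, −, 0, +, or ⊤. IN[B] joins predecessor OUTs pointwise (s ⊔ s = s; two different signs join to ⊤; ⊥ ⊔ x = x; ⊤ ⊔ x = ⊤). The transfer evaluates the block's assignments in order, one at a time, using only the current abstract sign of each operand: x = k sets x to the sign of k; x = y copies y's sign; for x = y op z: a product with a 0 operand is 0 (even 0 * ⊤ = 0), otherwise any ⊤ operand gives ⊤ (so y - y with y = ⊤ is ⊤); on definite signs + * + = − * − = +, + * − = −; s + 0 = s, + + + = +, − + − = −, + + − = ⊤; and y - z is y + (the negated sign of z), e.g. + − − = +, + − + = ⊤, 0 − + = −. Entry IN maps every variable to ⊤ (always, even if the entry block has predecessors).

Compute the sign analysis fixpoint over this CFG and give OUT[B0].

Answer: {a: ⊤, b: ⊤, c: 0, d: ⊤, e: ⊤, f: ⊤}

Working:
Fixpoint table:
  B0:   IN=(all ⊤)   OUT={c:0; rest ⊤}
  B1:   IN={c:0; rest ⊤}   OUT={c:-; rest ⊤}
  B2:   IN=(all ⊤)   OUT=(all ⊤)
  B3:   IN=(all ⊤)   OUT={e:+, f:-; rest ⊤}
  B4:   IN={e:+, f:-; rest ⊤}   OUT={c:+, e:+, f:-; rest ⊤}

Merge at B0 (entry node, so the boundary value (all ⊤) is joined with the incoming edge(s)): IN[B0] = (all ⊤) ⊔ OUT[B2] = {a: ⊤, b: ⊤, c: ⊤, d: ⊤, e: ⊤, f: ⊤}
Applying B0's transfer function to that IN value gives OUT[B0] (row B0 above).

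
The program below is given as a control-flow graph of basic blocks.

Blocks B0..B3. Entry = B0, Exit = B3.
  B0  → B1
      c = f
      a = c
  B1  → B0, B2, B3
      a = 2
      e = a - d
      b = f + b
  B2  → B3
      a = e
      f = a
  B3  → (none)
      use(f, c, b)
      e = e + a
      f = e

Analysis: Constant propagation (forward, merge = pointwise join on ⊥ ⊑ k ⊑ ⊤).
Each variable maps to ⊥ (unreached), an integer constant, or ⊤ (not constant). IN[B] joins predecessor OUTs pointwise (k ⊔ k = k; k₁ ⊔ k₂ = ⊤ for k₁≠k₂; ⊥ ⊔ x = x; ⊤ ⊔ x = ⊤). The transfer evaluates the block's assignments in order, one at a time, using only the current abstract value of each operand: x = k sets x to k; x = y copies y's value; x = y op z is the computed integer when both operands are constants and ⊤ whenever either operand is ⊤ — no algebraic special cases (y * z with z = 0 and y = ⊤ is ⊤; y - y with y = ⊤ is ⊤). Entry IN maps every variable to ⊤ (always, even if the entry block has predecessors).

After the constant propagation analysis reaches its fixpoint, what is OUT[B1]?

Fixpoint table:
  B0:   IN=(all ⊤)   OUT=(all ⊤)
  B1:   IN=(all ⊤)   OUT={a:2; rest ⊤}
  B2:   IN={a:2; rest ⊤}   OUT=(all ⊤)
  B3:   IN=(all ⊤)   OUT=(all ⊤)

Merge at B1: IN[B1] = OUT[B0] = {a: ⊤, b: ⊤, c: ⊤, d: ⊤, e: ⊤, f: ⊤}
Applying B1's transfer function to that IN value gives OUT[B1] (row B1 above).

Answer: {a: 2, b: ⊤, c: ⊤, d: ⊤, e: ⊤, f: ⊤}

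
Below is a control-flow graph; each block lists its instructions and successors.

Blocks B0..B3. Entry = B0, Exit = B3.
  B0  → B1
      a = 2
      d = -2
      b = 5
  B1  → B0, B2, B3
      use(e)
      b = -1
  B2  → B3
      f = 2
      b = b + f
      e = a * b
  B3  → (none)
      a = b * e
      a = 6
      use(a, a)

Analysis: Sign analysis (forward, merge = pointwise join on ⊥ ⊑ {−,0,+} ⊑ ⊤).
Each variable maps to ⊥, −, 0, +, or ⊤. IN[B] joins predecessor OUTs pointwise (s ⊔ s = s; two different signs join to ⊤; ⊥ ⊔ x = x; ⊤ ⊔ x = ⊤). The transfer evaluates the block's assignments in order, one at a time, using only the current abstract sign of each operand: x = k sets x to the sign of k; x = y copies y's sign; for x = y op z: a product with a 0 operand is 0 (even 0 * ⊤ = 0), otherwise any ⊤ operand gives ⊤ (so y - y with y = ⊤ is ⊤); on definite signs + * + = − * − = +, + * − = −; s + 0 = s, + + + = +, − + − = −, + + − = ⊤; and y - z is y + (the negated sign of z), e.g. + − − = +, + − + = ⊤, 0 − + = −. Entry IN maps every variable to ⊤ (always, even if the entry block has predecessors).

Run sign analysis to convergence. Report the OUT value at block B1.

Answer: {a: +, b: -, c: ⊤, d: -, e: ⊤, f: ⊤}

Derivation:
Converged values:
  B0:   IN=(all ⊤)   OUT={a:+, b:+, d:-; rest ⊤}
  B1:   IN={a:+, b:+, d:-; rest ⊤}   OUT={a:+, b:-, d:-; rest ⊤}
  B2:   IN={a:+, b:-, d:-; rest ⊤}   OUT={a:+, d:-, f:+; rest ⊤}
  B3:   IN={a:+, d:-; rest ⊤}   OUT={a:+, d:-; rest ⊤}

Merge at B1: IN[B1] = OUT[B0] = {a: +, b: +, c: ⊤, d: -, e: ⊤, f: ⊤}
Applying B1's transfer function to that IN value gives OUT[B1] (row B1 above).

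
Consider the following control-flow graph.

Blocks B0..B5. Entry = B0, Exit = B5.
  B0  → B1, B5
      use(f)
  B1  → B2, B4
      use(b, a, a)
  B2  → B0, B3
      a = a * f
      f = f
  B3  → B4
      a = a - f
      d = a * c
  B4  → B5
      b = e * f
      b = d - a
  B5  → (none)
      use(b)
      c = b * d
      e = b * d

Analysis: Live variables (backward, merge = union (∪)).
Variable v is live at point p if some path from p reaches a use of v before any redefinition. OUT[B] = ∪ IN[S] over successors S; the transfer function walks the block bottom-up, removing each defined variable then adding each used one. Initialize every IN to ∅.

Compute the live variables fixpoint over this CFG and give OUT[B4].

Per-block solution:
  B0:  IN={a, b, c, d, e, f}  OUT={a, b, c, d, e, f}
  B1:  IN={a, b, c, d, e, f}  OUT={a, b, c, d, e, f}
  B2:  IN={a, b, c, d, e, f}  OUT={a, b, c, d, e, f}
  B3:  IN={a, c, e, f}  OUT={a, d, e, f}
  B4:  IN={a, d, e, f}  OUT={b, d}
  B5:  IN={b, d}  OUT={}

Merge at B4: OUT[B4] = IN[B5] = {b, d}

Answer: {b, d}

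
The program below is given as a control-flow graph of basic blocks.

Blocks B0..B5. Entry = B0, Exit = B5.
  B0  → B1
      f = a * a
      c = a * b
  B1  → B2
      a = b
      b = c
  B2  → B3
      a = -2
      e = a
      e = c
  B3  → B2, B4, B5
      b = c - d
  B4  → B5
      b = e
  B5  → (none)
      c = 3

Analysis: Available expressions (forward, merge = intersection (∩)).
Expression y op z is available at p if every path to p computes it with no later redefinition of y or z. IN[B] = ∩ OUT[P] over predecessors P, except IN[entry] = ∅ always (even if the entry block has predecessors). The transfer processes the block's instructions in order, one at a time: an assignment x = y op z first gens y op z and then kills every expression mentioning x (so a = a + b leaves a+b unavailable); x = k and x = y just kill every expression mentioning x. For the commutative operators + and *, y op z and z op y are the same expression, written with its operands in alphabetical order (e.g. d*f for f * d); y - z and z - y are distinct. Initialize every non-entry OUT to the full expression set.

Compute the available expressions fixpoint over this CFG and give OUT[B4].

Answer: {c-d}

Working:
Converged values:
  B0: | IN={} | OUT={a*a, a*b}
  B1: | IN={a*a, a*b} | OUT={}
  B2: | IN={} | OUT={}
  B3: | IN={} | OUT={c-d}
  B4: | IN={c-d} | OUT={c-d}
  B5: | IN={c-d} | OUT={}

Merge at B4: IN[B4] = OUT[B3] = {c-d}
Applying B4's transfer function to that IN value gives OUT[B4] (row B4 above).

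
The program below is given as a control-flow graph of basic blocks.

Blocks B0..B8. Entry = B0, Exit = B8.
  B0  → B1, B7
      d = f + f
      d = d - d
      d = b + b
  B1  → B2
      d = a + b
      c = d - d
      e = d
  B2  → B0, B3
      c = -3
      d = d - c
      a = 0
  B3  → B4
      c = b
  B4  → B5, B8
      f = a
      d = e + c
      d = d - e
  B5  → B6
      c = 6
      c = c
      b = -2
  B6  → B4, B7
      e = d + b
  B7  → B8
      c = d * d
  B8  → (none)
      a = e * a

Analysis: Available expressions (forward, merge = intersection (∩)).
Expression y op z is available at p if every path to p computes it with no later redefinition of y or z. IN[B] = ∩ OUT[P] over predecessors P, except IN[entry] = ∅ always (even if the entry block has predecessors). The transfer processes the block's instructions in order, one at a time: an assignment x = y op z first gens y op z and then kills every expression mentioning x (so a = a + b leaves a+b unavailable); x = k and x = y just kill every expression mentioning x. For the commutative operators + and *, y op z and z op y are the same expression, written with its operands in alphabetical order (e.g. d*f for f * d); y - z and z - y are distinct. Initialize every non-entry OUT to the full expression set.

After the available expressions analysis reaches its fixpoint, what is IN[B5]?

Answer: {c+e}

Trace:
Converged values:
  B0:  IN={}  OUT={b+b, f+f}
  B1:  IN={b+b, f+f}  OUT={a+b, b+b, d-d, f+f}
  B2:  IN={a+b, b+b, d-d, f+f}  OUT={b+b, f+f}
  B3:  IN={b+b, f+f}  OUT={b+b, f+f}
  B4:  IN={}  OUT={c+e}
  B5:  IN={c+e}  OUT={}
  B6:  IN={}  OUT={b+d}
  B7:  IN={}  OUT={d*d}
  B8:  IN={}  OUT={}

Merge at B5: IN[B5] = OUT[B4] = {c+e}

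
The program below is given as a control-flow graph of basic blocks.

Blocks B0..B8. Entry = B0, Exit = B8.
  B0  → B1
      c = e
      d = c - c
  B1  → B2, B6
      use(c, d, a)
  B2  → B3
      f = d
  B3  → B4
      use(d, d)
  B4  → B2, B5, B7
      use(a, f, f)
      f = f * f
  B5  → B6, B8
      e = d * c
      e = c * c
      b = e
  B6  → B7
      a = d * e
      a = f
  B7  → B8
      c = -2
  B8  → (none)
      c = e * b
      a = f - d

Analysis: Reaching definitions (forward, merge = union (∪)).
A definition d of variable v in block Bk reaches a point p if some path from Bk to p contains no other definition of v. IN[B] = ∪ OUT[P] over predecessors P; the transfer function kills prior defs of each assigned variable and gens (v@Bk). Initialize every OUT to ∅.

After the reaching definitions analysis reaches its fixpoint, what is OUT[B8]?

Fixpoint table:
  B0:   IN={}   OUT={c@B0, d@B0}
  B1:   IN={c@B0, d@B0}   OUT={c@B0, d@B0}
  B2:   IN={c@B0, d@B0, f@B4}   OUT={c@B0, d@B0, f@B2}
  B3:   IN={c@B0, d@B0, f@B2}   OUT={c@B0, d@B0, f@B2}
  B4:   IN={c@B0, d@B0, f@B2}   OUT={c@B0, d@B0, f@B4}
  B5:   IN={c@B0, d@B0, f@B4}   OUT={b@B5, c@B0, d@B0, e@B5, f@B4}
  B6:   IN={b@B5, c@B0, d@B0, e@B5, f@B4}   OUT={a@B6, b@B5, c@B0, d@B0, e@B5, f@B4}
  B7:   IN={a@B6, b@B5, c@B0, d@B0, e@B5, f@B4}   OUT={a@B6, b@B5, c@B7, d@B0, e@B5, f@B4}
  B8:   IN={a@B6, b@B5, c@B0, c@B7, d@B0, e@B5, f@B4}   OUT={a@B8, b@B5, c@B8, d@B0, e@B5, f@B4}

Merge at B8: IN[B8] = OUT[B5] ⊔ OUT[B7] = {a@B6, b@B5, c@B0, c@B7, d@B0, e@B5, f@B4}
Applying B8's transfer function to that IN value gives OUT[B8] (row B8 above).

Answer: {a@B8, b@B5, c@B8, d@B0, e@B5, f@B4}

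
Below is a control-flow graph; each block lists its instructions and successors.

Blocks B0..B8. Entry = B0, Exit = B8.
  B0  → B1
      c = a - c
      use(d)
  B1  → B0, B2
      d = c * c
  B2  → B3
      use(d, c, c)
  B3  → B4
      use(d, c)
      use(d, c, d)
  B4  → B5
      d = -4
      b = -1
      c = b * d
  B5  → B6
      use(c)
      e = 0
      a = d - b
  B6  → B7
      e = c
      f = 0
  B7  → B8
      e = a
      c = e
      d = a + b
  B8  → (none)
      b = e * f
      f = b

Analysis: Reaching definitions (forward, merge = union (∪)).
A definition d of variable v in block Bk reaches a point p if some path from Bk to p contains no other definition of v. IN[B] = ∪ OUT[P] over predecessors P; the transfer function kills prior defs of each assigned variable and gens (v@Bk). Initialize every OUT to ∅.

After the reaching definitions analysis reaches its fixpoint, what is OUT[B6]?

Answer: {a@B5, b@B4, c@B4, d@B4, e@B6, f@B6}

Trace:
Fixpoint table:
  B0:   IN={c@B0, d@B1}   OUT={c@B0, d@B1}
  B1:   IN={c@B0, d@B1}   OUT={c@B0, d@B1}
  B2:   IN={c@B0, d@B1}   OUT={c@B0, d@B1}
  B3:   IN={c@B0, d@B1}   OUT={c@B0, d@B1}
  B4:   IN={c@B0, d@B1}   OUT={b@B4, c@B4, d@B4}
  B5:   IN={b@B4, c@B4, d@B4}   OUT={a@B5, b@B4, c@B4, d@B4, e@B5}
  B6:   IN={a@B5, b@B4, c@B4, d@B4, e@B5}   OUT={a@B5, b@B4, c@B4, d@B4, e@B6, f@B6}
  B7:   IN={a@B5, b@B4, c@B4, d@B4, e@B6, f@B6}   OUT={a@B5, b@B4, c@B7, d@B7, e@B7, f@B6}
  B8:   IN={a@B5, b@B4, c@B7, d@B7, e@B7, f@B6}   OUT={a@B5, b@B8, c@B7, d@B7, e@B7, f@B8}

Merge at B6: IN[B6] = OUT[B5] = {a@B5, b@B4, c@B4, d@B4, e@B5}
Applying B6's transfer function to that IN value gives OUT[B6] (row B6 above).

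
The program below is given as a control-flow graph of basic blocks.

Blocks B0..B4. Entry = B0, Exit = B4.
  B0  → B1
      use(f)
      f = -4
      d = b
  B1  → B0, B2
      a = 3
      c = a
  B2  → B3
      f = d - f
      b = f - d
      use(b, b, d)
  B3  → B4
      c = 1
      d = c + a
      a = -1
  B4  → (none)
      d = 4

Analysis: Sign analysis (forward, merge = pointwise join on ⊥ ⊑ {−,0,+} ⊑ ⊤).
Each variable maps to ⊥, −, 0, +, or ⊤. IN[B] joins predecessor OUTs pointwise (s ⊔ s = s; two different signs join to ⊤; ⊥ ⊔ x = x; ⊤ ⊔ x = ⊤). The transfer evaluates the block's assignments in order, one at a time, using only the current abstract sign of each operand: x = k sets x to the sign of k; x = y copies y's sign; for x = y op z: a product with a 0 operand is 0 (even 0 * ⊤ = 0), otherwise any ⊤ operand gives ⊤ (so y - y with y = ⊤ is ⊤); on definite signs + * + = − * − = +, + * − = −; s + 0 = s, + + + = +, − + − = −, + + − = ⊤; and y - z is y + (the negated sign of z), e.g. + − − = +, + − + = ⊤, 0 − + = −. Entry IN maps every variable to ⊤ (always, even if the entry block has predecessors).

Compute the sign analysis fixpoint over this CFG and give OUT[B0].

Answer: {a: ⊤, b: ⊤, c: ⊤, d: ⊤, e: ⊤, f: -}

Working:
Converged values:
  B0: | IN=(all ⊤) | OUT={f:-; rest ⊤}
  B1: | IN={f:-; rest ⊤} | OUT={a:+, c:+, f:-; rest ⊤}
  B2: | IN={a:+, c:+, f:-; rest ⊤} | OUT={a:+, c:+; rest ⊤}
  B3: | IN={a:+, c:+; rest ⊤} | OUT={a:-, c:+, d:+; rest ⊤}
  B4: | IN={a:-, c:+, d:+; rest ⊤} | OUT={a:-, c:+, d:+; rest ⊤}

Merge at B0 (entry node, so the boundary value (all ⊤) is joined with the incoming edge(s)): IN[B0] = (all ⊤) ⊔ OUT[B1] = {a: ⊤, b: ⊤, c: ⊤, d: ⊤, e: ⊤, f: ⊤}
Applying B0's transfer function to that IN value gives OUT[B0] (row B0 above).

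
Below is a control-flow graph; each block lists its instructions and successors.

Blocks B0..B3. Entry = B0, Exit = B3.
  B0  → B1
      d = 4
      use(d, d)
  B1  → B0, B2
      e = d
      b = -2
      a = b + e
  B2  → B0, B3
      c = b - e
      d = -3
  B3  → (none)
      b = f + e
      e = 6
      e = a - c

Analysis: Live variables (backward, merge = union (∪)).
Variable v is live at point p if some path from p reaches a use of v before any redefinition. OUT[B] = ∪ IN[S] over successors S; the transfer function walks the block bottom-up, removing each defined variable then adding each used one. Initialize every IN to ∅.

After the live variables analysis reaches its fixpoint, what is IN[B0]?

Answer: {f}

Working:
Fixpoint table:
  B0:   IN={f}   OUT={d, f}
  B1:   IN={d, f}   OUT={a, b, e, f}
  B2:   IN={a, b, e, f}   OUT={a, c, e, f}
  B3:   IN={a, c, e, f}   OUT={}

Merge at B0: OUT[B0] = IN[B1] = {d, f}
Applying B0's transfer function to that OUT value gives IN[B0] (row B0 above).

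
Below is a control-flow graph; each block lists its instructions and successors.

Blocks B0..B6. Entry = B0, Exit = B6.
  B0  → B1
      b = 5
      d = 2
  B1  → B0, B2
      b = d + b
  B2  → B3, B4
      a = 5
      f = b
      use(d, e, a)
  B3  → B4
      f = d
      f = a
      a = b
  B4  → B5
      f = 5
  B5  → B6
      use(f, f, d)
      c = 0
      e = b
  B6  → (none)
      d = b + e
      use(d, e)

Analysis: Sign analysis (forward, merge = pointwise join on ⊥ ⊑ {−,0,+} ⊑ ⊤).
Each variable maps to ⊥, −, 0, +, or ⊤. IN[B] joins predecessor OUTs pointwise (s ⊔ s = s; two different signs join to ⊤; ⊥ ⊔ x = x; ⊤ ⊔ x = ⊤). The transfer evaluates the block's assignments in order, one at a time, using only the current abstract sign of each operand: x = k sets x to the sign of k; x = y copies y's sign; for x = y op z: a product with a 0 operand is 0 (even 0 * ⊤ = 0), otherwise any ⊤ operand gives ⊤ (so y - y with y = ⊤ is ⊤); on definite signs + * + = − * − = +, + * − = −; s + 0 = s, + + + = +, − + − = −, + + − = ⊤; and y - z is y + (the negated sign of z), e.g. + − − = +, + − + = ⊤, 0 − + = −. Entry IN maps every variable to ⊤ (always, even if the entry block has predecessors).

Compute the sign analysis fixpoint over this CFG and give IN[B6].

Answer: {a: +, b: +, c: 0, d: +, e: +, f: +}

Trace:
Per-block solution:
  B0: | IN=(all ⊤) | OUT={b:+, d:+; rest ⊤}
  B1: | IN={b:+, d:+; rest ⊤} | OUT={b:+, d:+; rest ⊤}
  B2: | IN={b:+, d:+; rest ⊤} | OUT={a:+, b:+, d:+, f:+; rest ⊤}
  B3: | IN={a:+, b:+, d:+, f:+; rest ⊤} | OUT={a:+, b:+, d:+, f:+; rest ⊤}
  B4: | IN={a:+, b:+, d:+, f:+; rest ⊤} | OUT={a:+, b:+, d:+, f:+; rest ⊤}
  B5: | IN={a:+, b:+, d:+, f:+; rest ⊤} | OUT={a:+, b:+, c:0, d:+, e:+, f:+; rest ⊤}
  B6: | IN={a:+, b:+, c:0, d:+, e:+, f:+; rest ⊤} | OUT={a:+, b:+, c:0, d:+, e:+, f:+; rest ⊤}

Merge at B6: IN[B6] = OUT[B5] = {a: +, b: +, c: 0, d: +, e: +, f: +}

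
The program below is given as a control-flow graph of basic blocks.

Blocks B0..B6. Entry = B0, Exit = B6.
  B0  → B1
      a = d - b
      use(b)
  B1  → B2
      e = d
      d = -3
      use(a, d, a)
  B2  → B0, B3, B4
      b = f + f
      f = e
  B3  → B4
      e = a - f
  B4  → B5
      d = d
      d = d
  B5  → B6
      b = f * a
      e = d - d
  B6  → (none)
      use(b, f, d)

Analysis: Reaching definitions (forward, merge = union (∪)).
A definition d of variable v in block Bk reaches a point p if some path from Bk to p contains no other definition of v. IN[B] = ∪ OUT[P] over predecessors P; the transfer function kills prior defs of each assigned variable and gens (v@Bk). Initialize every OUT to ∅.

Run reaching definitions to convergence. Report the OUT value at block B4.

Converged values:
  B0:   IN={a@B0, b@B2, d@B1, e@B1, f@B2}   OUT={a@B0, b@B2, d@B1, e@B1, f@B2}
  B1:   IN={a@B0, b@B2, d@B1, e@B1, f@B2}   OUT={a@B0, b@B2, d@B1, e@B1, f@B2}
  B2:   IN={a@B0, b@B2, d@B1, e@B1, f@B2}   OUT={a@B0, b@B2, d@B1, e@B1, f@B2}
  B3:   IN={a@B0, b@B2, d@B1, e@B1, f@B2}   OUT={a@B0, b@B2, d@B1, e@B3, f@B2}
  B4:   IN={a@B0, b@B2, d@B1, e@B1, e@B3, f@B2}   OUT={a@B0, b@B2, d@B4, e@B1, e@B3, f@B2}
  B5:   IN={a@B0, b@B2, d@B4, e@B1, e@B3, f@B2}   OUT={a@B0, b@B5, d@B4, e@B5, f@B2}
  B6:   IN={a@B0, b@B5, d@B4, e@B5, f@B2}   OUT={a@B0, b@B5, d@B4, e@B5, f@B2}

Merge at B4: IN[B4] = OUT[B2] ⊔ OUT[B3] = {a@B0, b@B2, d@B1, e@B1, e@B3, f@B2}
Applying B4's transfer function to that IN value gives OUT[B4] (row B4 above).

Answer: {a@B0, b@B2, d@B4, e@B1, e@B3, f@B2}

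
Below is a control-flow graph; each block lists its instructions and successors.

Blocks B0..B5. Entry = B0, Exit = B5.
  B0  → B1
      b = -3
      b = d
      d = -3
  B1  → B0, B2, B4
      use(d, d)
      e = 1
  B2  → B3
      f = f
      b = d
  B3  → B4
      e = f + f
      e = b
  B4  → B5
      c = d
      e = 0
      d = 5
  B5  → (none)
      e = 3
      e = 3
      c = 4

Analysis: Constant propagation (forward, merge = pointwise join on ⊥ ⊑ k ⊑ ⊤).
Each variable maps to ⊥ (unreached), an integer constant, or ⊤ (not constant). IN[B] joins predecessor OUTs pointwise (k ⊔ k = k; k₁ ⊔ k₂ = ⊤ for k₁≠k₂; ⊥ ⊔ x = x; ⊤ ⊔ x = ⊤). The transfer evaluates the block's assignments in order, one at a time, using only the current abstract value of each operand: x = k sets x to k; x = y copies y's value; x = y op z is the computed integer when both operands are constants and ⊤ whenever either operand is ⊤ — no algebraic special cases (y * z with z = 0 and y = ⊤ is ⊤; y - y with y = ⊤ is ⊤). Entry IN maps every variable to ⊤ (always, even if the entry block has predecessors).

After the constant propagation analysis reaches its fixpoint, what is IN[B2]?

Fixpoint table:
  B0:  IN=(all ⊤)  OUT={d:-3; rest ⊤}
  B1:  IN={d:-3; rest ⊤}  OUT={d:-3, e:1; rest ⊤}
  B2:  IN={d:-3, e:1; rest ⊤}  OUT={b:-3, d:-3, e:1; rest ⊤}
  B3:  IN={b:-3, d:-3, e:1; rest ⊤}  OUT={b:-3, d:-3, e:-3; rest ⊤}
  B4:  IN={d:-3; rest ⊤}  OUT={c:-3, d:5, e:0; rest ⊤}
  B5:  IN={c:-3, d:5, e:0; rest ⊤}  OUT={c:4, d:5, e:3; rest ⊤}

Merge at B2: IN[B2] = OUT[B1] = {a: ⊤, b: ⊤, c: ⊤, d: -3, e: 1, f: ⊤}

Answer: {a: ⊤, b: ⊤, c: ⊤, d: -3, e: 1, f: ⊤}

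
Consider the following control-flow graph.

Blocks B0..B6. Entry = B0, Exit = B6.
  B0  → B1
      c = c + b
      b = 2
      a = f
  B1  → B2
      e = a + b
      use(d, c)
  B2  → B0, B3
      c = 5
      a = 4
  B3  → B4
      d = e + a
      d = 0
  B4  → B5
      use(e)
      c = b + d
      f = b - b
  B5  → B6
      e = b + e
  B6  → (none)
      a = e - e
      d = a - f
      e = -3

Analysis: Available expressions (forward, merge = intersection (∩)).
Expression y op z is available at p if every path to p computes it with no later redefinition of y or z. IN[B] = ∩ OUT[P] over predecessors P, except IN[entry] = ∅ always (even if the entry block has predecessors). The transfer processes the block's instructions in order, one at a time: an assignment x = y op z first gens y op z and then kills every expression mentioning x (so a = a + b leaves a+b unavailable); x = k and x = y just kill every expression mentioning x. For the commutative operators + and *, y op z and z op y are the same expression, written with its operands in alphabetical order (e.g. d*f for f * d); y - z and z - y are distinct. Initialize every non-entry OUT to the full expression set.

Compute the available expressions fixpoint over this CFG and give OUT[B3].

Converged values:
  B0:   IN={}   OUT={}
  B1:   IN={}   OUT={a+b}
  B2:   IN={a+b}   OUT={}
  B3:   IN={}   OUT={a+e}
  B4:   IN={a+e}   OUT={a+e, b+d, b-b}
  B5:   IN={a+e, b+d, b-b}   OUT={b+d, b-b}
  B6:   IN={b+d, b-b}   OUT={a-f, b-b}

Merge at B3: IN[B3] = OUT[B2] = {}
Applying B3's transfer function to that IN value gives OUT[B3] (row B3 above).

Answer: {a+e}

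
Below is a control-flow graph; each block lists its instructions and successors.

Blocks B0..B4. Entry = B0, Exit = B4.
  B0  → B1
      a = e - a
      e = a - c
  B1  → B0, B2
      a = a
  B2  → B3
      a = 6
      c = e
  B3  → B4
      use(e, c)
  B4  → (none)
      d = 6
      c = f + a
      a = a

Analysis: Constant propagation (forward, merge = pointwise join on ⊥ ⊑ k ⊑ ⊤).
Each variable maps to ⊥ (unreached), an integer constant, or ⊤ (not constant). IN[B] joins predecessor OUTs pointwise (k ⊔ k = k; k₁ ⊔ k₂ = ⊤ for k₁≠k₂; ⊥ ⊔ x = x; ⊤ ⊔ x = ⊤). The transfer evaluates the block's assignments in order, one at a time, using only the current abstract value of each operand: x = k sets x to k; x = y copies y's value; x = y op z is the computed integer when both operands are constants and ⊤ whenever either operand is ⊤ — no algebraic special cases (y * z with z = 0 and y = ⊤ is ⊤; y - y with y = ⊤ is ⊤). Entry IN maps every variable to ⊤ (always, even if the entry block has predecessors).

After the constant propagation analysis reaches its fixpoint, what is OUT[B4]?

Answer: {a: 6, b: ⊤, c: ⊤, d: 6, e: ⊤, f: ⊤}

Derivation:
Fixpoint table:
  B0:  IN=(all ⊤)  OUT=(all ⊤)
  B1:  IN=(all ⊤)  OUT=(all ⊤)
  B2:  IN=(all ⊤)  OUT={a:6; rest ⊤}
  B3:  IN={a:6; rest ⊤}  OUT={a:6; rest ⊤}
  B4:  IN={a:6; rest ⊤}  OUT={a:6, d:6; rest ⊤}

Merge at B4: IN[B4] = OUT[B3] = {a: 6, b: ⊤, c: ⊤, d: ⊤, e: ⊤, f: ⊤}
Applying B4's transfer function to that IN value gives OUT[B4] (row B4 above).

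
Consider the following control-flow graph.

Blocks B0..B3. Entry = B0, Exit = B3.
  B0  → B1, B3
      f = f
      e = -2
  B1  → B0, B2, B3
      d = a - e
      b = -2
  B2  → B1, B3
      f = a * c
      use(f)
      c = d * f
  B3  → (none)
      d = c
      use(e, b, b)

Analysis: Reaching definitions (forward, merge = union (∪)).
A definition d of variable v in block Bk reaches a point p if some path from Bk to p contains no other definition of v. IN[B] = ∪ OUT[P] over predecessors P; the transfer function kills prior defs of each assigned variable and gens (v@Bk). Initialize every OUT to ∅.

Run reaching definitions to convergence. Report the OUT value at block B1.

Answer: {b@B1, c@B2, d@B1, e@B0, f@B0, f@B2}

Derivation:
Fixpoint table:
  B0:   IN={b@B1, c@B2, d@B1, e@B0, f@B0, f@B2}   OUT={b@B1, c@B2, d@B1, e@B0, f@B0}
  B1:   IN={b@B1, c@B2, d@B1, e@B0, f@B0, f@B2}   OUT={b@B1, c@B2, d@B1, e@B0, f@B0, f@B2}
  B2:   IN={b@B1, c@B2, d@B1, e@B0, f@B0, f@B2}   OUT={b@B1, c@B2, d@B1, e@B0, f@B2}
  B3:   IN={b@B1, c@B2, d@B1, e@B0, f@B0, f@B2}   OUT={b@B1, c@B2, d@B3, e@B0, f@B0, f@B2}

Merge at B1: IN[B1] = OUT[B0] ⊔ OUT[B2] = {b@B1, c@B2, d@B1, e@B0, f@B0, f@B2}
Applying B1's transfer function to that IN value gives OUT[B1] (row B1 above).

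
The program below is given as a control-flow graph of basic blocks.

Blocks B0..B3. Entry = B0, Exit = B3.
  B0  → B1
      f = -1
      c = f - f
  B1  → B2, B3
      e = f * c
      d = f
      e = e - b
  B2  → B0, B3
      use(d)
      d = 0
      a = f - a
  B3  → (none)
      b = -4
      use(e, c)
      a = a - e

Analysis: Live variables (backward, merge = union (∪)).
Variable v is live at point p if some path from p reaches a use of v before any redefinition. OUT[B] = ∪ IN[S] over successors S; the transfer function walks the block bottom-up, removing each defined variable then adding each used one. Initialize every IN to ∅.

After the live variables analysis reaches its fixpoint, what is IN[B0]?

Answer: {a, b}

Derivation:
Fixpoint table:
  B0:   IN={a, b}   OUT={a, b, c, f}
  B1:   IN={a, b, c, f}   OUT={a, b, c, d, e, f}
  B2:   IN={a, b, c, d, e, f}   OUT={a, b, c, e}
  B3:   IN={a, c, e}   OUT={}

Merge at B0: OUT[B0] = IN[B1] = {a, b, c, f}
Applying B0's transfer function to that OUT value gives IN[B0] (row B0 above).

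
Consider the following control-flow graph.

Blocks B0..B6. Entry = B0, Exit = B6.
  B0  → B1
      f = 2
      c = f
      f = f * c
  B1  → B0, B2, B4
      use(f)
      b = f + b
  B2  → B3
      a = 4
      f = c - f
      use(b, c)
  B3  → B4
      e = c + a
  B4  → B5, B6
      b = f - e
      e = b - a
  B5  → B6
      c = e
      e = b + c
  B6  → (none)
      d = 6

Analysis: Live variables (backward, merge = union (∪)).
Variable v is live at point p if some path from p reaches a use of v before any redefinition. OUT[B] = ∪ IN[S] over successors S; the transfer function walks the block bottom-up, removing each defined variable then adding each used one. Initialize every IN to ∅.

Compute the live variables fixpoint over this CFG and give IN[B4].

Per-block solution:
  B0:  IN={a, b, e}  OUT={a, b, c, e, f}
  B1:  IN={a, b, c, e, f}  OUT={a, b, c, e, f}
  B2:  IN={b, c, f}  OUT={a, c, f}
  B3:  IN={a, c, f}  OUT={a, e, f}
  B4:  IN={a, e, f}  OUT={b, e}
  B5:  IN={b, e}  OUT={}
  B6:  IN={}  OUT={}

Merge at B4: OUT[B4] = IN[B5] ⊔ IN[B6] = {b, e}
Applying B4's transfer function to that OUT value gives IN[B4] (row B4 above).

Answer: {a, e, f}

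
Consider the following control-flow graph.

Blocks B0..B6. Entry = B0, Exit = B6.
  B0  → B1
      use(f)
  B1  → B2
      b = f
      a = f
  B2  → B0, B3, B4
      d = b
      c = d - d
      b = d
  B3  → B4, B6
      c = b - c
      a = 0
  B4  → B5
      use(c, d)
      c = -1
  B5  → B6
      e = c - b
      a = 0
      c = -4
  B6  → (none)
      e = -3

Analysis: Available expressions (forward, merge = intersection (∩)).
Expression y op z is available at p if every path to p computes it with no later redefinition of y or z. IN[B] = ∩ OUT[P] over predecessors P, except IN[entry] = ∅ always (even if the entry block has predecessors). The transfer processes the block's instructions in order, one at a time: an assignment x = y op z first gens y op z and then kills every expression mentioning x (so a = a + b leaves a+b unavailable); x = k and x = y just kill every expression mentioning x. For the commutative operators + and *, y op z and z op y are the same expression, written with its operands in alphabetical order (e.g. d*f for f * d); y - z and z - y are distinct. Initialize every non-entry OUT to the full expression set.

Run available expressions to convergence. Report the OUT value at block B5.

Converged values:
  B0:  IN={}  OUT={}
  B1:  IN={}  OUT={}
  B2:  IN={}  OUT={d-d}
  B3:  IN={d-d}  OUT={d-d}
  B4:  IN={d-d}  OUT={d-d}
  B5:  IN={d-d}  OUT={d-d}
  B6:  IN={d-d}  OUT={d-d}

Merge at B5: IN[B5] = OUT[B4] = {d-d}
Applying B5's transfer function to that IN value gives OUT[B5] (row B5 above).

Answer: {d-d}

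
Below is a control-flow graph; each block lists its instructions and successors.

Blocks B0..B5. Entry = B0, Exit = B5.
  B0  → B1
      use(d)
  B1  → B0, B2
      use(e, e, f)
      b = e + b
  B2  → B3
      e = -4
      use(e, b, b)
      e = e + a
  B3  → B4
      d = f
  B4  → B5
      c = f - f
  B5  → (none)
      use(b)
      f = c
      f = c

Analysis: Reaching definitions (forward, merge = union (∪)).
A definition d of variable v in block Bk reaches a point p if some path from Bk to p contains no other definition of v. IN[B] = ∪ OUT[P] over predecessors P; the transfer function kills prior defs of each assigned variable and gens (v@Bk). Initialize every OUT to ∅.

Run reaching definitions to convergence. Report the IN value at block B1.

Per-block solution:
  B0:  IN={b@B1}  OUT={b@B1}
  B1:  IN={b@B1}  OUT={b@B1}
  B2:  IN={b@B1}  OUT={b@B1, e@B2}
  B3:  IN={b@B1, e@B2}  OUT={b@B1, d@B3, e@B2}
  B4:  IN={b@B1, d@B3, e@B2}  OUT={b@B1, c@B4, d@B3, e@B2}
  B5:  IN={b@B1, c@B4, d@B3, e@B2}  OUT={b@B1, c@B4, d@B3, e@B2, f@B5}

Merge at B1: IN[B1] = OUT[B0] = {b@B1}

Answer: {b@B1}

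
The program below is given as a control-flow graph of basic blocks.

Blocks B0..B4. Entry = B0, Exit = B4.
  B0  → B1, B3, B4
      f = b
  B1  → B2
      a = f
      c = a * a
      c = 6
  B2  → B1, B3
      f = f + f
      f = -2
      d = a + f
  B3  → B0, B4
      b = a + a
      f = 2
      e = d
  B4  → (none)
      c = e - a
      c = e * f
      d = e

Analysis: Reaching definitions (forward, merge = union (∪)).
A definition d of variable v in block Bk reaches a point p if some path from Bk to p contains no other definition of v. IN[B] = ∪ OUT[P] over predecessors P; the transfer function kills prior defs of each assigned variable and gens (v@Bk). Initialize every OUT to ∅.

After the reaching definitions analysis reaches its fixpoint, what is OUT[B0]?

Fixpoint table:
  B0:  IN={a@B1, b@B3, c@B1, d@B2, e@B3, f@B3}  OUT={a@B1, b@B3, c@B1, d@B2, e@B3, f@B0}
  B1:  IN={a@B1, b@B3, c@B1, d@B2, e@B3, f@B0, f@B2}  OUT={a@B1, b@B3, c@B1, d@B2, e@B3, f@B0, f@B2}
  B2:  IN={a@B1, b@B3, c@B1, d@B2, e@B3, f@B0, f@B2}  OUT={a@B1, b@B3, c@B1, d@B2, e@B3, f@B2}
  B3:  IN={a@B1, b@B3, c@B1, d@B2, e@B3, f@B0, f@B2}  OUT={a@B1, b@B3, c@B1, d@B2, e@B3, f@B3}
  B4:  IN={a@B1, b@B3, c@B1, d@B2, e@B3, f@B0, f@B3}  OUT={a@B1, b@B3, c@B4, d@B4, e@B3, f@B0, f@B3}

Merge at B0 (entry node, so the boundary value {} is joined with the incoming edge(s)): IN[B0] = {} ⊔ OUT[B3] = {a@B1, b@B3, c@B1, d@B2, e@B3, f@B3}
Applying B0's transfer function to that IN value gives OUT[B0] (row B0 above).

Answer: {a@B1, b@B3, c@B1, d@B2, e@B3, f@B0}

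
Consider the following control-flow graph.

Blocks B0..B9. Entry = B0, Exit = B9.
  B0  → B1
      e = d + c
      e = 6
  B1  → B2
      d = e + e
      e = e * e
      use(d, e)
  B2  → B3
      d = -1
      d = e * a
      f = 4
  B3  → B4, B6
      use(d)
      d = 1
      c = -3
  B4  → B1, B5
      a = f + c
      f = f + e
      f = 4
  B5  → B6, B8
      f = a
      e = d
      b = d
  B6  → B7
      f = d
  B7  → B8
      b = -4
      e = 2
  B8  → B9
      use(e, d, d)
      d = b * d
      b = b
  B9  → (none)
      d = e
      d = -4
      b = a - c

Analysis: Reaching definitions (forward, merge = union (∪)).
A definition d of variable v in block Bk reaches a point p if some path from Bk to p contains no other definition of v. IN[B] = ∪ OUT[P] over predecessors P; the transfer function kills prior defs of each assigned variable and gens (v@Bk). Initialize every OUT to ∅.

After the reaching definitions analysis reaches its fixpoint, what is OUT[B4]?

Answer: {a@B4, c@B3, d@B3, e@B1, f@B4}

Trace:
Converged values:
  B0:   IN={}   OUT={e@B0}
  B1:   IN={a@B4, c@B3, d@B3, e@B0, e@B1, f@B4}   OUT={a@B4, c@B3, d@B1, e@B1, f@B4}
  B2:   IN={a@B4, c@B3, d@B1, e@B1, f@B4}   OUT={a@B4, c@B3, d@B2, e@B1, f@B2}
  B3:   IN={a@B4, c@B3, d@B2, e@B1, f@B2}   OUT={a@B4, c@B3, d@B3, e@B1, f@B2}
  B4:   IN={a@B4, c@B3, d@B3, e@B1, f@B2}   OUT={a@B4, c@B3, d@B3, e@B1, f@B4}
  B5:   IN={a@B4, c@B3, d@B3, e@B1, f@B4}   OUT={a@B4, b@B5, c@B3, d@B3, e@B5, f@B5}
  B6:   IN={a@B4, b@B5, c@B3, d@B3, e@B1, e@B5, f@B2, f@B5}   OUT={a@B4, b@B5, c@B3, d@B3, e@B1, e@B5, f@B6}
  B7:   IN={a@B4, b@B5, c@B3, d@B3, e@B1, e@B5, f@B6}   OUT={a@B4, b@B7, c@B3, d@B3, e@B7, f@B6}
  B8:   IN={a@B4, b@B5, b@B7, c@B3, d@B3, e@B5, e@B7, f@B5, f@B6}   OUT={a@B4, b@B8, c@B3, d@B8, e@B5, e@B7, f@B5, f@B6}
  B9:   IN={a@B4, b@B8, c@B3, d@B8, e@B5, e@B7, f@B5, f@B6}   OUT={a@B4, b@B9, c@B3, d@B9, e@B5, e@B7, f@B5, f@B6}

Merge at B4: IN[B4] = OUT[B3] = {a@B4, c@B3, d@B3, e@B1, f@B2}
Applying B4's transfer function to that IN value gives OUT[B4] (row B4 above).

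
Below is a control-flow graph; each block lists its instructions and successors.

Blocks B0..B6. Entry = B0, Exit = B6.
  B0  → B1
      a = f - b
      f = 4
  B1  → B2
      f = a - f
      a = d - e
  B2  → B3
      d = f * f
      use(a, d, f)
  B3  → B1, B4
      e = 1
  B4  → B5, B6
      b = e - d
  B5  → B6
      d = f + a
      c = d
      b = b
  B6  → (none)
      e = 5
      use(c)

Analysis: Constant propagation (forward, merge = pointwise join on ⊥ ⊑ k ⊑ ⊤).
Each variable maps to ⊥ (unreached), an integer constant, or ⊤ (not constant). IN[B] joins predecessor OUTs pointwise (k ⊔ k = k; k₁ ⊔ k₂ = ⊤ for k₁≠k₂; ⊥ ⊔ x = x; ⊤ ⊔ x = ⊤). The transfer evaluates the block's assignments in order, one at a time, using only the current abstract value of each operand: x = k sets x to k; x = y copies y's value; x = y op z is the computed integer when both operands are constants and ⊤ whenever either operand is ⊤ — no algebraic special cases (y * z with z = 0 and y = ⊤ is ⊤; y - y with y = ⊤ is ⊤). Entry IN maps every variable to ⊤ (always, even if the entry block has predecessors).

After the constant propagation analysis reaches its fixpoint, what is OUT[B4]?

Answer: {a: ⊤, b: ⊤, c: ⊤, d: ⊤, e: 1, f: ⊤}

Trace:
Converged values:
  B0: | IN=(all ⊤) | OUT={f:4; rest ⊤}
  B1: | IN=(all ⊤) | OUT=(all ⊤)
  B2: | IN=(all ⊤) | OUT=(all ⊤)
  B3: | IN=(all ⊤) | OUT={e:1; rest ⊤}
  B4: | IN={e:1; rest ⊤} | OUT={e:1; rest ⊤}
  B5: | IN={e:1; rest ⊤} | OUT={e:1; rest ⊤}
  B6: | IN={e:1; rest ⊤} | OUT={e:5; rest ⊤}

Merge at B4: IN[B4] = OUT[B3] = {a: ⊤, b: ⊤, c: ⊤, d: ⊤, e: 1, f: ⊤}
Applying B4's transfer function to that IN value gives OUT[B4] (row B4 above).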